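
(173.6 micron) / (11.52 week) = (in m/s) 1 micron = 1e-06 m, so 173.6 micron = 173.6 * 1e-06 = 0.0001736 m. 1 week = 604800 s, so 11.52 week = 11.52 * 604800 = 6967296 s. Combine: 0.0001736 m / 6967296 s = 2.4916409e-11 m/s. Result: 2.4916409e-11 m/s ≈ 2.492e-11 m/s (4 s.f.). Final answer: 2.492e-11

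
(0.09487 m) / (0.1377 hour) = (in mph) 0.0004281. Check: 0.09487 m is already in m. 1 hour = 3600 s, so 0.1377 hour = 0.1377 * 3600 = 495.72 s. Combine: 0.09487 m / 495.72 s = 0.0001913782 m/s. 1 mph = 0.44704 m/s, so 0.0001913782 m/s = 0.0001913782 / 0.44704 = 0.00042810084 mph ≈ 0.0004281 mph (4 s.f.).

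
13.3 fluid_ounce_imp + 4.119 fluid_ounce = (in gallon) 0.132. Check: 1 fluid_ounce_imp = 2.8413063e-05 m^3, so 13.3 fluid_ounce_imp = 13.3 * 2.8413063e-05 = 0.00037789373 m^3. 1 fluid_ounce = 2.957353e-05 m^3, so 4.119 fluid_ounce = 4.119 * 2.957353e-05 = 0.00012181337 m^3. Sum: 0.00037789373 + 0.00012181337 = 0.0004997071 m^3. 1 gallon = 0.0037854118 m^3, so 0.0004997071 m^3 = 0.0004997071 / 0.0037854118 = 0.13200865 gallon ≈ 0.132 gallon (4 s.f.).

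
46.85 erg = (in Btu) 1 erg = 1e-07 J, so 46.85 erg = 46.85 * 1e-07 = 4.685e-06 J. 1 Btu = 1055.0559 J, so 4.685e-06 J = 4.685e-06 / 1055.0559 = 4.4405232e-09 Btu ≈ 4.441e-09 Btu (4 s.f.). Final answer: 4.441e-09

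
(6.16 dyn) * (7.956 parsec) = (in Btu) 1 dyn = 1e-05 N, so 6.16 dyn = 6.16 * 1e-05 = 6.16e-05 N. 1 parsec = 3.0856776e+16 m, so 7.956 parsec = 7.956 * 3.0856776e+16 = 2.4549651e+17 m. Combine: 6.16e-05 N * 2.4549651e+17 m = 1.5122585e+13 J. 1 Btu = 1055.0559 J, so 1.5122585e+13 J = 1.5122585e+13 / 1055.0559 = 1.4333445e+10 Btu ≈ 1.433e+10 Btu (4 s.f.). Final answer: 1.433e+10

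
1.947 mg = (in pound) 4.292e-06. Check: 1 mg = 1e-06 kg, so 1.947 mg = 1.947 * 1e-06 = 1.947e-06 kg. 1 pound = 0.45359237 kg, so 1.947e-06 kg = 1.947e-06 / 0.45359237 = 4.2924002e-06 pound ≈ 4.292e-06 pound (4 s.f.).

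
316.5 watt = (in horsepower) 0.4244. Check: 316.5 watt = 316.5 W. 1 horsepower = 745.69987 W, so 316.5 W = 316.5 / 745.69987 = 0.42443349 horsepower ≈ 0.4244 horsepower (4 s.f.).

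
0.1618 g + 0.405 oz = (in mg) 1 g = 0.001 kg, so 0.1618 g = 0.1618 * 0.001 = 0.0001618 kg. 1 oz = 0.028349523 kg, so 0.405 oz = 0.405 * 0.028349523 = 0.011481557 kg. Sum: 0.0001618 + 0.011481557 = 0.011643357 kg. 1 mg = 1e-06 kg, so 0.011643357 kg = 0.011643357 / 1e-06 = 11643.357 mg ≈ 1.164e+04 mg (4 s.f.). Final answer: 1.164e+04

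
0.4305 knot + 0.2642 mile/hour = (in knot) 1 knot = 0.51444444 m/s, so 0.4305 knot = 0.4305 * 0.51444444 = 0.22146833 m/s. 1 mile/hour = 0.44704 m/s, so 0.2642 mile/hour = 0.2642 * 0.44704 = 0.11810797 m/s. Sum: 0.22146833 + 0.11810797 = 0.3395763 m/s. 1 knot = 0.51444444 m/s, so 0.3395763 m/s = 0.3395763 / 0.51444444 = 0.66008352 knot ≈ 0.6601 knot (4 s.f.). Final answer: 0.6601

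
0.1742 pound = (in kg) 0.07902. Check: 1 pound = 0.45359237 kg, so 0.1742 pound = 0.1742 * 0.45359237 = 0.079015791 kg. Result: 0.079015791 kg ≈ 0.07902 kg (4 s.f.).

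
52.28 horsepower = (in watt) 1 horsepower = 745.69987 W, so 52.28 horsepower = 52.28 * 745.69987 = 38985.189 W. 38985.189 W = 38985.189 watt ≈ 3.899e+04 watt (4 s.f.). Final answer: 3.899e+04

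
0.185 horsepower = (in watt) 138. Check: 1 horsepower = 745.69987 W, so 0.185 horsepower = 0.185 * 745.69987 = 137.95448 W. 137.95448 W = 137.95448 watt ≈ 138 watt (4 s.f.).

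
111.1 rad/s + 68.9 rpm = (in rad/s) 111.1 rad/s is already in rad/s. 1 rpm = 0.10471976 rad/s, so 68.9 rpm = 68.9 * 0.10471976 = 7.2151911 rad/s. Sum: 111.1 + 7.2151911 = 118.31519 rad/s. Result: 118.31519 rad/s ≈ 118.3 rad/s (4 s.f.). Final answer: 118.3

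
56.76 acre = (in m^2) 2.297e+05. Check: 1 acre = 4046.8564 m^2, so 56.76 acre = 56.76 * 4046.8564 = 229699.57 m^2. Result: 229699.57 m^2 ≈ 2.297e+05 m^2 (4 s.f.).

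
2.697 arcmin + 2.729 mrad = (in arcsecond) 1 arcmin = 0.00029088821 rad, so 2.697 arcmin = 2.697 * 0.00029088821 = 0.0007845255 rad. 1 mrad = 0.001 rad, so 2.729 mrad = 2.729 * 0.001 = 0.002729 rad. Sum: 0.0007845255 + 0.002729 = 0.0035135255 rad. 1 arcsecond = 4.8481368e-06 rad, so 0.0035135255 rad = 0.0035135255 / 4.8481368e-06 = 724.71666 arcsecond ≈ 724.7 arcsecond (4 s.f.). Final answer: 724.7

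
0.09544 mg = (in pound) 2.104e-07. Check: 1 mg = 1e-06 kg, so 0.09544 mg = 0.09544 * 1e-06 = 9.544e-08 kg. 1 pound = 0.45359237 kg, so 9.544e-08 kg = 9.544e-08 / 0.45359237 = 2.1040918e-07 pound ≈ 2.104e-07 pound (4 s.f.).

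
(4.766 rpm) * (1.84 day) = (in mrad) 7.934e+07. Check: 1 rpm = 0.10471976 rad/s, so 4.766 rpm = 4.766 * 0.10471976 = 0.49909435 rad/s. 1 day = 86400 s, so 1.84 day = 1.84 * 86400 = 158976 s. Combine: 0.49909435 rad/s * 158976 s = 79344.024 rad. 1 mrad = 0.001 rad, so 79344.024 rad = 79344.024 / 0.001 = 79344024 mrad ≈ 7.934e+07 mrad (4 s.f.).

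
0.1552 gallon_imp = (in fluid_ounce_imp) 24.83. Check: 1 gallon_imp = 0.00454609 m^3, so 0.1552 gallon_imp = 0.1552 * 0.00454609 = 0.00070555317 m^3. 1 fluid_ounce_imp = 2.8413063e-05 m^3, so 0.00070555317 m^3 = 0.00070555317 / 2.8413063e-05 = 24.832 fluid_ounce_imp ≈ 24.83 fluid_ounce_imp (4 s.f.).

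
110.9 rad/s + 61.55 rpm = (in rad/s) 110.9 rad/s is already in rad/s. 1 rpm = 0.10471976 rad/s, so 61.55 rpm = 61.55 * 0.10471976 = 6.4455009 rad/s. Sum: 110.9 + 6.4455009 = 117.3455 rad/s. Result: 117.3455 rad/s ≈ 117.3 rad/s (4 s.f.). Final answer: 117.3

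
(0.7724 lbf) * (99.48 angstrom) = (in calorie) 1 lbf = 4.4482216 N, so 0.7724 lbf = 0.7724 * 4.4482216 = 3.4358064 N. 1 angstrom = 1e-10 m, so 99.48 angstrom = 99.48 * 1e-10 = 9.948e-09 m. Combine: 3.4358064 N * 9.948e-09 m = 3.4179402e-08 J. 1 calorie = 4.184 J, so 3.4179402e-08 J = 3.4179402e-08 / 4.184 = 8.1690731e-09 calorie ≈ 8.169e-09 calorie (4 s.f.). Final answer: 8.169e-09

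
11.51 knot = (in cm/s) 1 knot = 0.51444444 m/s, so 11.51 knot = 11.51 * 0.51444444 = 5.9212556 m/s. 1 cm/s = 0.01 m/s, so 5.9212556 m/s = 5.9212556 / 0.01 = 592.12556 cm/s ≈ 592.1 cm/s (4 s.f.). Final answer: 592.1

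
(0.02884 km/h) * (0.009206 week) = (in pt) 1.264e+05. Check: 1 km/h = 0.27777778 m/s, so 0.02884 km/h = 0.02884 * 0.27777778 = 0.0080111111 m/s. 1 week = 604800 s, so 0.009206 week = 0.009206 * 604800 = 5567.7888 s. Combine: 0.0080111111 m/s * 5567.7888 s = 44.604175 m. 1 pt = 0.00035277778 m, so 44.604175 m = 44.604175 / 0.00035277778 = 126437.03 pt ≈ 1.264e+05 pt (4 s.f.).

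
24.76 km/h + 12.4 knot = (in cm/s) 1 km/h = 0.27777778 m/s, so 24.76 km/h = 24.76 * 0.27777778 = 6.8777778 m/s. 1 knot = 0.51444444 m/s, so 12.4 knot = 12.4 * 0.51444444 = 6.3791111 m/s. Sum: 6.8777778 + 6.3791111 = 13.256889 m/s. 1 cm/s = 0.01 m/s, so 13.256889 m/s = 13.256889 / 0.01 = 1325.6889 cm/s ≈ 1326 cm/s (4 s.f.). Final answer: 1326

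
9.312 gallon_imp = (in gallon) 1 gallon_imp = 0.00454609 m^3, so 9.312 gallon_imp = 9.312 * 0.00454609 = 0.04233319 m^3. 1 gallon = 0.0037854118 m^3, so 0.04233319 m^3 = 0.04233319 / 0.0037854118 = 11.183246 gallon ≈ 11.18 gallon (4 s.f.). Final answer: 11.18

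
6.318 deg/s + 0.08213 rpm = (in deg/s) 6.811. Check: 1 deg/s = 0.017453293 rad/s, so 6.318 deg/s = 6.318 * 0.017453293 = 0.1102699 rad/s. 1 rpm = 0.10471976 rad/s, so 0.08213 rpm = 0.08213 * 0.10471976 = 0.0086006335 rad/s. Sum: 0.1102699 + 0.0086006335 = 0.11887054 rad/s. 1 deg/s = 0.017453293 rad/s, so 0.11887054 rad/s = 0.11887054 / 0.017453293 = 6.81078 deg/s ≈ 6.811 deg/s (4 s.f.).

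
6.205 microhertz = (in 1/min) 1 microhertz = 1e-06 Hz, so 6.205 microhertz = 6.205 * 1e-06 = 6.205e-06 Hz. 1 1/min = 0.016666667 Hz, so 6.205e-06 Hz = 6.205e-06 / 0.016666667 = 0.0003723 1/min. Final answer: 0.0003723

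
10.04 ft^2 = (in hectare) 9.327e-05. Check: 1 ft^2 = 0.09290304 m^2, so 10.04 ft^2 = 10.04 * 0.09290304 = 0.93274652 m^2. 1 hectare = 10000 m^2, so 0.93274652 m^2 = 0.93274652 / 10000 = 9.3274652e-05 hectare ≈ 9.327e-05 hectare (4 s.f.).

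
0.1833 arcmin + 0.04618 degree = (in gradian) 0.05471. Check: 1 arcmin = 0.00029088821 rad, so 0.1833 arcmin = 0.1833 * 0.00029088821 = 5.3319809e-05 rad. 1 degree = 0.017453293 rad, so 0.04618 degree = 0.04618 * 0.017453293 = 0.00080599305 rad. Sum: 5.3319809e-05 + 0.00080599305 = 0.00085931286 rad. 1 gradian = 0.015707963 rad, so 0.00085931286 rad = 0.00085931286 / 0.015707963 = 0.054705556 gradian ≈ 0.05471 gradian (4 s.f.).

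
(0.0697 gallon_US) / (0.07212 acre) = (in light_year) 1 gallon_US = 0.0037854118 m^3, so 0.0697 gallon_US = 0.0697 * 0.0037854118 = 0.0002638432 m^3. 1 acre = 4046.8564 m^2, so 0.07212 acre = 0.07212 * 4046.8564 = 291.85929 m^2. Combine: 0.0002638432 m^3 / 291.85929 m^2 = 9.0400825e-07 m. 1 light_year = 9.4607305e+15 m, so 9.0400825e-07 m = 9.0400825e-07 / 9.4607305e+15 = 9.5553747e-23 light_year ≈ 9.555e-23 light_year (4 s.f.). Final answer: 9.555e-23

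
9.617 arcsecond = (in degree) 0.002671. Check: 1 arcsecond = 4.8481368e-06 rad, so 9.617 arcsecond = 9.617 * 4.8481368e-06 = 4.6624532e-05 rad. 1 degree = 0.017453293 rad, so 4.6624532e-05 rad = 4.6624532e-05 / 0.017453293 = 0.0026713889 degree ≈ 0.002671 degree (4 s.f.).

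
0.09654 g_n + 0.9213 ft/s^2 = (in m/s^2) 1 g_n = 9.80665 m/s^2, so 0.09654 g_n = 0.09654 * 9.80665 = 0.94673399 m/s^2. 1 ft/s^2 = 0.3048 m/s^2, so 0.9213 ft/s^2 = 0.9213 * 0.3048 = 0.28081224 m/s^2. Sum: 0.94673399 + 0.28081224 = 1.2275462 m/s^2. Result: 1.2275462 m/s^2 ≈ 1.228 m/s^2 (4 s.f.). Final answer: 1.228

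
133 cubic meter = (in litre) 133 cubic meter = 133 m^3. 1 litre = 0.001 m^3, so 133 m^3 = 133 / 0.001 = 133000 litre ≈ 1.33e+05 litre (4 s.f.). Final answer: 1.33e+05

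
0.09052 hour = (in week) 1 hour = 3600 s, so 0.09052 hour = 0.09052 * 3600 = 325.872 s. 1 week = 604800 s, so 325.872 s = 325.872 / 604800 = 0.00053880952 week ≈ 0.0005388 week (4 s.f.). Final answer: 0.0005388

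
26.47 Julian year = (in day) 1 Julian year = 31557600 s, so 26.47 Julian year = 26.47 * 31557600 = 8.3532967e+08 s. 1 day = 86400 s, so 8.3532967e+08 s = 8.3532967e+08 / 86400 = 9668.1675 day ≈ 9668 day (4 s.f.). Final answer: 9668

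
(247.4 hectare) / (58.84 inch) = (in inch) 6.517e+07. Check: 1 hectare = 10000 m^2, so 247.4 hectare = 247.4 * 10000 = 2474000 m^2. 1 inch = 0.0254 m, so 58.84 inch = 58.84 * 0.0254 = 1.494536 m. Combine: 2474000 m^2 / 1.494536 m = 1655363.3 m. 1 inch = 0.0254 m, so 1655363.3 m = 1655363.3 / 0.0254 = 65171782 inch ≈ 6.517e+07 inch (4 s.f.).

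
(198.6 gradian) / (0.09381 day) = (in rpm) 1 gradian = 0.015707963 rad, so 198.6 gradian = 198.6 * 0.015707963 = 3.1196015 rad. 1 day = 86400 s, so 0.09381 day = 0.09381 * 86400 = 8105.184 s. Combine: 3.1196015 rad / 8105.184 s = 0.00038488966 rad/s. 1 rpm = 0.10471976 rad/s, so 0.00038488966 rad/s = 0.00038488966 / 0.10471976 = 0.0036754255 rpm ≈ 0.003675 rpm (4 s.f.). Final answer: 0.003675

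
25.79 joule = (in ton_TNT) 6.164e-09. Check: 25.79 joule = 25.79 J. 1 ton_TNT = 4.184e+09 J, so 25.79 J = 25.79 / 4.184e+09 = 6.1639579e-09 ton_TNT ≈ 6.164e-09 ton_TNT (4 s.f.).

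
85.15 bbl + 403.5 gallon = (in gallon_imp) 1 bbl = 0.15898729 m^3, so 85.15 bbl = 85.15 * 0.15898729 = 13.537768 m^3. 1 gallon = 0.0037854118 m^3, so 403.5 gallon = 403.5 * 0.0037854118 = 1.5274137 m^3. Sum: 13.537768 + 1.5274137 = 15.065182 m^3. 1 gallon_imp = 0.00454609 m^3, so 15.065182 m^3 = 15.065182 / 0.00454609 = 3313.8767 gallon_imp ≈ 3314 gallon_imp (4 s.f.). Final answer: 3314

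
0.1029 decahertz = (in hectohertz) 0.01029. Check: 1 decahertz = 10 Hz, so 0.1029 decahertz = 0.1029 * 10 = 1.029 Hz. 1 hectohertz = 100 Hz, so 1.029 Hz = 1.029 / 100 = 0.01029 hectohertz.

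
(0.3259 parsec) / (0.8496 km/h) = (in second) 1 parsec = 3.0856776e+16 m, so 0.3259 parsec = 0.3259 * 3.0856776e+16 = 1.0056223e+16 m. 1 km/h = 0.27777778 m/s, so 0.8496 km/h = 0.8496 * 0.27777778 = 0.236 m/s. Combine: 1.0056223e+16 m / 0.236 m/s = 4.2611115e+16 s. 4.2611115e+16 s = 4.2611115e+16 second ≈ 4.261e+16 second (4 s.f.). Final answer: 4.261e+16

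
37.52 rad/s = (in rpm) 358.3. Check: 1 rpm = 0.10471976 rad/s, so 37.52 rad/s = 37.52 / 0.10471976 = 358.28961 rpm ≈ 358.3 rpm (4 s.f.).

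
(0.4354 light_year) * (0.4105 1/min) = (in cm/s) 1 light_year = 9.4607305e+15 m, so 0.4354 light_year = 0.4354 * 9.4607305e+15 = 4.119202e+15 m. 1 1/min = 0.016666667 Hz, so 0.4105 1/min = 0.4105 * 0.016666667 = 0.0068416667 Hz. Combine: 4.119202e+15 m * 0.0068416667 Hz = 2.8182207e+13 m/s. 1 cm/s = 0.01 m/s, so 2.8182207e+13 m/s = 2.8182207e+13 / 0.01 = 2.8182207e+15 cm/s ≈ 2.818e+15 cm/s (4 s.f.). Final answer: 2.818e+15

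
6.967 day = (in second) 6.019e+05. Check: 1 day = 86400 s, so 6.967 day = 6.967 * 86400 = 601948.8 s. 601948.8 s = 601948.8 second ≈ 6.019e+05 second (4 s.f.).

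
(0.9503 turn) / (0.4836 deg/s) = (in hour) 1 turn = 6.2831853 rad, so 0.9503 turn = 0.9503 * 6.2831853 = 5.970911 rad. 1 deg/s = 0.017453293 rad/s, so 0.4836 deg/s = 0.4836 * 0.017453293 = 0.0084404123 rad/s. Combine: 5.970911 rad / 0.0084404123 rad/s = 707.41935 s. 1 hour = 3600 s, so 707.41935 s = 707.41935 / 3600 = 0.19650538 hour ≈ 0.1965 hour (4 s.f.). Final answer: 0.1965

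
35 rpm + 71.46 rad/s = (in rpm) 717.4. Check: 1 rpm = 0.10471976 rad/s, so 35 rpm = 35 * 0.10471976 = 3.6651914 rad/s. 71.46 rad/s is already in rad/s. Sum: 3.6651914 + 71.46 = 75.125191 rad/s. 1 rpm = 0.10471976 rad/s, so 75.125191 rad/s = 75.125191 / 0.10471976 = 717.39273 rpm ≈ 717.4 rpm (4 s.f.).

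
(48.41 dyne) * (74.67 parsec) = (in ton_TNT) 2.666e+05. Check: 1 dyne = 1e-05 N, so 48.41 dyne = 48.41 * 1e-05 = 0.0004841 N. 1 parsec = 3.0856776e+16 m, so 74.67 parsec = 74.67 * 3.0856776e+16 = 2.3040755e+18 m. Combine: 0.0004841 N * 2.3040755e+18 m = 1.1154029e+15 J. 1 ton_TNT = 4.184e+09 J, so 1.1154029e+15 J = 1.1154029e+15 / 4.184e+09 = 266587.7 ton_TNT ≈ 2.666e+05 ton_TNT (4 s.f.).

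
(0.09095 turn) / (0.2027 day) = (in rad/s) 3.263e-05. Check: 1 turn = 6.2831853 rad, so 0.09095 turn = 0.09095 * 6.2831853 = 0.5714557 rad. 1 day = 86400 s, so 0.2027 day = 0.2027 * 86400 = 17513.28 s. Combine: 0.5714557 rad / 17513.28 s = 3.262985e-05 rad/s. Result: 3.262985e-05 rad/s ≈ 3.263e-05 rad/s (4 s.f.).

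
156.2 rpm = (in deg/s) 937.2. Check: 1 rpm = 0.10471976 rad/s, so 156.2 rpm = 156.2 * 0.10471976 = 16.357226 rad/s. 1 deg/s = 0.017453293 rad/s, so 16.357226 rad/s = 16.357226 / 0.017453293 = 937.2 deg/s.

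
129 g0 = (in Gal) 1 g0 = 9.80665 m/s^2, so 129 g0 = 129 * 9.80665 = 1265.0578 m/s^2. 1 Gal = 0.01 m/s^2, so 1265.0578 m/s^2 = 1265.0578 / 0.01 = 126505.78 Gal ≈ 1.265e+05 Gal (4 s.f.). Final answer: 1.265e+05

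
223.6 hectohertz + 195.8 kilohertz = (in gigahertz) 1 hectohertz = 100 Hz, so 223.6 hectohertz = 223.6 * 100 = 22360 Hz. 1 kilohertz = 1000 Hz, so 195.8 kilohertz = 195.8 * 1000 = 195800 Hz. Sum: 22360 + 195800 = 218160 Hz. 1 gigahertz = 1e+09 Hz, so 218160 Hz = 218160 / 1e+09 = 0.00021816 gigahertz ≈ 0.0002182 gigahertz (4 s.f.). Final answer: 0.0002182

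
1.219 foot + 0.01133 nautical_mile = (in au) 1 foot = 0.3048 m, so 1.219 foot = 1.219 * 0.3048 = 0.3715512 m. 1 nautical_mile = 1852 m, so 0.01133 nautical_mile = 0.01133 * 1852 = 20.98316 m. Sum: 0.3715512 + 20.98316 = 21.354711 m. 1 au = 1.4959787e+11 m, so 21.354711 m = 21.354711 / 1.4959787e+11 = 1.4274743e-10 au ≈ 1.427e-10 au (4 s.f.). Final answer: 1.427e-10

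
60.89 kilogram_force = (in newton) 597.1. Check: 1 kilogram_force = 9.80665 N, so 60.89 kilogram_force = 60.89 * 9.80665 = 597.12692 N. 597.12692 N = 597.12692 newton ≈ 597.1 newton (4 s.f.).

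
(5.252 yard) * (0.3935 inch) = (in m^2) 1 yard = 0.9144 m, so 5.252 yard = 5.252 * 0.9144 = 4.8024288 m. 1 inch = 0.0254 m, so 0.3935 inch = 0.3935 * 0.0254 = 0.0099949 m. Combine: 4.8024288 m * 0.0099949 m = 0.047999796 m^2. Result: 0.047999796 m^2 ≈ 0.048 m^2 (4 s.f.). Final answer: 0.048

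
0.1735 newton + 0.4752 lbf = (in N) 2.287. Check: 0.1735 newton = 0.1735 N. 1 lbf = 4.4482216 N, so 0.4752 lbf = 0.4752 * 4.4482216 = 2.1137949 N. Sum: 0.1735 + 2.1137949 = 2.2872949 N. Result: 2.2872949 N ≈ 2.287 N (4 s.f.).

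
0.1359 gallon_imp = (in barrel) 1 gallon_imp = 0.00454609 m^3, so 0.1359 gallon_imp = 0.1359 * 0.00454609 = 0.00061781363 m^3. 1 barrel = 0.15898729 m^3, so 0.00061781363 m^3 = 0.00061781363 / 0.15898729 = 0.0038859308 barrel ≈ 0.003886 barrel (4 s.f.). Final answer: 0.003886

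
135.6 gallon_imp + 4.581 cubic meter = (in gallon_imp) 1143. Check: 1 gallon_imp = 0.00454609 m^3, so 135.6 gallon_imp = 135.6 * 0.00454609 = 0.6164498 m^3. 4.581 cubic meter = 4.581 m^3. Sum: 0.6164498 + 4.581 = 5.1974498 m^3. 1 gallon_imp = 0.00454609 m^3, so 5.1974498 m^3 = 5.1974498 / 0.00454609 = 1143.2791 gallon_imp ≈ 1143 gallon_imp (4 s.f.).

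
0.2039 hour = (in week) 1 hour = 3600 s, so 0.2039 hour = 0.2039 * 3600 = 734.04 s. 1 week = 604800 s, so 734.04 s = 734.04 / 604800 = 0.0012136905 week ≈ 0.001214 week (4 s.f.). Final answer: 0.001214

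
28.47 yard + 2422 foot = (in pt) 1 yard = 0.9144 m, so 28.47 yard = 28.47 * 0.9144 = 26.032968 m. 1 foot = 0.3048 m, so 2422 foot = 2422 * 0.3048 = 738.2256 m. Sum: 26.032968 + 738.2256 = 764.25857 m. 1 pt = 0.00035277778 m, so 764.25857 m = 764.25857 / 0.00035277778 = 2166402.2 pt ≈ 2.166e+06 pt (4 s.f.). Final answer: 2.166e+06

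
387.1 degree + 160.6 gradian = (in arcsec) 1 degree = 0.017453293 rad, so 387.1 degree = 387.1 * 0.017453293 = 6.7561695 rad. 1 gradian = 0.015707963 rad, so 160.6 gradian = 160.6 * 0.015707963 = 2.5226989 rad. Sum: 6.7561695 + 2.5226989 = 9.2788684 rad. 1 arcsec = 4.8481368e-06 rad, so 9.2788684 rad = 9.2788684 / 4.8481368e-06 = 1913904 arcsec ≈ 1.914e+06 arcsec (4 s.f.). Final answer: 1.914e+06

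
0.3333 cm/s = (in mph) 0.007456. Check: 1 cm/s = 0.01 m/s, so 0.3333 cm/s = 0.3333 * 0.01 = 0.003333 m/s. 1 mph = 0.44704 m/s, so 0.003333 m/s = 0.003333 / 0.44704 = 0.0074557087 mph ≈ 0.007456 mph (4 s.f.).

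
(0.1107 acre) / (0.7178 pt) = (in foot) 5.804e+06. Check: 1 acre = 4046.8564 m^2, so 0.1107 acre = 0.1107 * 4046.8564 = 447.98701 m^2. 1 pt = 0.00035277778 m, so 0.7178 pt = 0.7178 * 0.00035277778 = 0.00025322389 m. Combine: 447.98701 m^2 / 0.00025322389 m = 1769134.1 m. 1 foot = 0.3048 m, so 1769134.1 m = 1769134.1 / 0.3048 = 5804245.6 foot ≈ 5.804e+06 foot (4 s.f.).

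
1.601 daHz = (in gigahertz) 1.601e-08. Check: 1 daHz = 10 Hz, so 1.601 daHz = 1.601 * 10 = 16.01 Hz. 1 gigahertz = 1e+09 Hz, so 16.01 Hz = 16.01 / 1e+09 = 1.601e-08 gigahertz.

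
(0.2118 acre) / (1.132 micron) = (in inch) 1 acre = 4046.8564 m^2, so 0.2118 acre = 0.2118 * 4046.8564 = 857.12419 m^2. 1 micron = 1e-06 m, so 1.132 micron = 1.132 * 1e-06 = 1.132e-06 m. Combine: 857.12419 m^2 / 1.132e-06 m = 7.5717685e+08 m. 1 inch = 0.0254 m, so 7.5717685e+08 m = 7.5717685e+08 / 0.0254 = 2.9810112e+10 inch ≈ 2.981e+10 inch (4 s.f.). Final answer: 2.981e+10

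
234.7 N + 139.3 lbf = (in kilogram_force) 87.12. Check: 234.7 N is already in N. 1 lbf = 4.4482216 N, so 139.3 lbf = 139.3 * 4.4482216 = 619.63727 N. Sum: 234.7 + 619.63727 = 854.33727 N. 1 kilogram_force = 9.80665 N, so 854.33727 N = 854.33727 / 9.80665 = 87.118157 kilogram_force ≈ 87.12 kilogram_force (4 s.f.).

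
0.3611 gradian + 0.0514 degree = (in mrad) 6.569. Check: 1 gradian = 0.015707963 rad, so 0.3611 gradian = 0.3611 * 0.015707963 = 0.0056721455 rad. 1 degree = 0.017453293 rad, so 0.0514 degree = 0.0514 * 0.017453293 = 0.00089709924 rad. Sum: 0.0056721455 + 0.00089709924 = 0.0065692448 rad. 1 mrad = 0.001 rad, so 0.0065692448 rad = 0.0065692448 / 0.001 = 6.5692448 mrad ≈ 6.569 mrad (4 s.f.).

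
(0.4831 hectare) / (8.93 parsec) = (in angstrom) 0.0001753. Check: 1 hectare = 10000 m^2, so 0.4831 hectare = 0.4831 * 10000 = 4831 m^2. 1 parsec = 3.0856776e+16 m, so 8.93 parsec = 8.93 * 3.0856776e+16 = 2.7555101e+17 m. Combine: 4831 m^2 / 2.7555101e+17 m = 1.7532144e-14 m. 1 angstrom = 1e-10 m, so 1.7532144e-14 m = 1.7532144e-14 / 1e-10 = 0.00017532144 angstrom ≈ 0.0001753 angstrom (4 s.f.).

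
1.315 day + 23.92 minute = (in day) 1 day = 86400 s, so 1.315 day = 1.315 * 86400 = 113616 s. 1 minute = 60 s, so 23.92 minute = 23.92 * 60 = 1435.2 s. Sum: 113616 + 1435.2 = 115051.2 s. 1 day = 86400 s, so 115051.2 s = 115051.2 / 86400 = 1.3316111 day ≈ 1.332 day (4 s.f.). Final answer: 1.332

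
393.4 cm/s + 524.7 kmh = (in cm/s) 1.497e+04. Check: 1 cm/s = 0.01 m/s, so 393.4 cm/s = 393.4 * 0.01 = 3.934 m/s. 1 kmh = 0.27777778 m/s, so 524.7 kmh = 524.7 * 0.27777778 = 145.75 m/s. Sum: 3.934 + 145.75 = 149.684 m/s. 1 cm/s = 0.01 m/s, so 149.684 m/s = 149.684 / 0.01 = 14968.4 cm/s ≈ 1.497e+04 cm/s (4 s.f.).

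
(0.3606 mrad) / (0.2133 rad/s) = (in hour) 4.696e-07. Check: 1 mrad = 0.001 rad, so 0.3606 mrad = 0.3606 * 0.001 = 0.0003606 rad. 0.2133 rad/s is already in rad/s. Combine: 0.0003606 rad / 0.2133 rad/s = 0.0016905767 s. 1 hour = 3600 s, so 0.0016905767 s = 0.0016905767 / 3600 = 4.6960463e-07 hour ≈ 4.696e-07 hour (4 s.f.).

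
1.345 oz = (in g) 1 oz = 0.028349523 kg, so 1.345 oz = 1.345 * 0.028349523 = 0.038130109 kg. 1 g = 0.001 kg, so 0.038130109 kg = 0.038130109 / 0.001 = 38.130109 g ≈ 38.13 g (4 s.f.). Final answer: 38.13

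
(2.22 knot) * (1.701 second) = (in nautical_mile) 0.001049. Check: 1 knot = 0.51444444 m/s, so 2.22 knot = 2.22 * 0.51444444 = 1.1420667 m/s. 1.701 second = 1.701 s. Combine: 1.1420667 m/s * 1.701 s = 1.9426554 m. 1 nautical_mile = 1852 m, so 1.9426554 m = 1.9426554 / 1852 = 0.00104895 nautical_mile ≈ 0.001049 nautical_mile (4 s.f.).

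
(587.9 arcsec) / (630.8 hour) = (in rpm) 1.199e-08. Check: 1 arcsec = 4.8481368e-06 rad, so 587.9 arcsec = 587.9 * 4.8481368e-06 = 0.0028502196 rad. 1 hour = 3600 s, so 630.8 hour = 630.8 * 3600 = 2270880 s. Combine: 0.0028502196 rad / 2270880 s = 1.2551168e-09 rad/s. 1 rpm = 0.10471976 rad/s, so 1.2551168e-09 rad/s = 1.2551168e-09 / 0.10471976 = 1.1985483e-08 rpm ≈ 1.199e-08 rpm (4 s.f.).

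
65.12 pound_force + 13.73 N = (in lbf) 1 pound_force = 4.4482216 N, so 65.12 pound_force = 65.12 * 4.4482216 = 289.66819 N. 13.73 N is already in N. Sum: 289.66819 + 13.73 = 303.39819 N. 1 lbf = 4.4482216 N, so 303.39819 N = 303.39819 / 4.4482216 = 68.206627 lbf ≈ 68.21 lbf (4 s.f.). Final answer: 68.21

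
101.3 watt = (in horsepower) 101.3 watt = 101.3 W. 1 horsepower = 745.69987 W, so 101.3 W = 101.3 / 745.69987 = 0.13584554 horsepower ≈ 0.1358 horsepower (4 s.f.). Final answer: 0.1358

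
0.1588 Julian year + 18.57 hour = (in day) 58.78. Check: 1 Julian year = 31557600 s, so 0.1588 Julian year = 0.1588 * 31557600 = 5011346.9 s. 1 hour = 3600 s, so 18.57 hour = 18.57 * 3600 = 66852 s. Sum: 5011346.9 + 66852 = 5078198.9 s. 1 day = 86400 s, so 5078198.9 s = 5078198.9 / 86400 = 58.77545 day ≈ 58.78 day (4 s.f.).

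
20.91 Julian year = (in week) 1 Julian year = 31557600 s, so 20.91 Julian year = 20.91 * 31557600 = 6.5986942e+08 s. 1 week = 604800 s, so 6.5986942e+08 s = 6.5986942e+08 / 604800 = 1091.0539 week ≈ 1091 week (4 s.f.). Final answer: 1091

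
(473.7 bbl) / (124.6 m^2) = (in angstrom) 1 bbl = 0.15898729 m^3, so 473.7 bbl = 473.7 * 0.15898729 = 75.312282 m^3. 124.6 m^2 is already in m^2. Combine: 75.312282 m^3 / 124.6 m^2 = 0.60443244 m. 1 angstrom = 1e-10 m, so 0.60443244 m = 0.60443244 / 1e-10 = 6.0443244e+09 angstrom ≈ 6.044e+09 angstrom (4 s.f.). Final answer: 6.044e+09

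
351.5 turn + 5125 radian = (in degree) 4.202e+05. Check: 1 turn = 6.2831853 rad, so 351.5 turn = 351.5 * 6.2831853 = 2208.5396 rad. 5125 radian = 5125 rad. Sum: 2208.5396 + 5125 = 7333.5396 rad. 1 degree = 0.017453293 rad, so 7333.5396 rad = 7333.5396 / 0.017453293 = 420180.87 degree ≈ 4.202e+05 degree (4 s.f.).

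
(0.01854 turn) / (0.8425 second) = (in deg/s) 1 turn = 6.2831853 rad, so 0.01854 turn = 0.01854 * 6.2831853 = 0.11649026 rad. 0.8425 second = 0.8425 s. Combine: 0.11649026 rad / 0.8425 s = 0.13826737 rad/s. 1 deg/s = 0.017453293 rad/s, so 0.13826737 rad/s = 0.13826737 / 0.017453293 = 7.9221365 deg/s ≈ 7.922 deg/s (4 s.f.). Final answer: 7.922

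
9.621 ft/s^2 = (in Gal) 293.2. Check: 1 ft/s^2 = 0.3048 m/s^2, so 9.621 ft/s^2 = 9.621 * 0.3048 = 2.9324808 m/s^2. 1 Gal = 0.01 m/s^2, so 2.9324808 m/s^2 = 2.9324808 / 0.01 = 293.24808 Gal ≈ 293.2 Gal (4 s.f.).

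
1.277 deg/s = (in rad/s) 0.02229. Check: 1 deg/s = 0.017453293 rad/s, so 1.277 deg/s = 1.277 * 0.017453293 = 0.022287855 rad/s. Result: 0.022287855 rad/s ≈ 0.02229 rad/s (4 s.f.).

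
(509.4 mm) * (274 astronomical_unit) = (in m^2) 2.088e+13. Check: 1 mm = 0.001 m, so 509.4 mm = 509.4 * 0.001 = 0.5094 m. 1 astronomical_unit = 1.4959787e+11 m, so 274 astronomical_unit = 274 * 1.4959787e+11 = 4.0989817e+13 m. Combine: 0.5094 m * 4.0989817e+13 m = 2.0880213e+13 m^2. Result: 2.0880213e+13 m^2 ≈ 2.088e+13 m^2 (4 s.f.).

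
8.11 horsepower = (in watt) 6048. Check: 1 horsepower = 745.69987 W, so 8.11 horsepower = 8.11 * 745.69987 = 6047.626 W. 6047.626 W = 6047.626 watt ≈ 6048 watt (4 s.f.).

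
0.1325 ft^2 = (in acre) 1 ft^2 = 0.09290304 m^2, so 0.1325 ft^2 = 0.1325 * 0.09290304 = 0.012309653 m^2. 1 acre = 4046.8564 m^2, so 0.012309653 m^2 = 0.012309653 / 4046.8564 = 3.0417815e-06 acre ≈ 3.042e-06 acre (4 s.f.). Final answer: 3.042e-06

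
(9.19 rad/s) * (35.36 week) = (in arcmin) 9.19 rad/s is already in rad/s. 1 week = 604800 s, so 35.36 week = 35.36 * 604800 = 21385728 s. Combine: 9.19 rad/s * 21385728 s = 1.9653484e+08 rad. 1 arcmin = 0.00029088821 rad, so 1.9653484e+08 rad = 1.9653484e+08 / 0.00029088821 = 6.7563701e+11 arcmin ≈ 6.756e+11 arcmin (4 s.f.). Final answer: 6.756e+11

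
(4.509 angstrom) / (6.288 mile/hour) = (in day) 1 angstrom = 1e-10 m, so 4.509 angstrom = 4.509 * 1e-10 = 4.509e-10 m. 1 mile/hour = 0.44704 m/s, so 6.288 mile/hour = 6.288 * 0.44704 = 2.8109875 m/s. Combine: 4.509e-10 m / 2.8109875 m/s = 1.6040626e-10 s. 1 day = 86400 s, so 1.6040626e-10 s = 1.6040626e-10 / 86400 = 1.856554e-15 day ≈ 1.857e-15 day (4 s.f.). Final answer: 1.857e-15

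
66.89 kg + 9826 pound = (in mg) 66.89 kg is already in kg. 1 pound = 0.45359237 kg, so 9826 pound = 9826 * 0.45359237 = 4456.9986 kg. Sum: 66.89 + 4456.9986 = 4523.8886 kg. 1 mg = 1e-06 kg, so 4523.8886 kg = 4523.8886 / 1e-06 = 4.5238886e+09 mg ≈ 4.524e+09 mg (4 s.f.). Final answer: 4.524e+09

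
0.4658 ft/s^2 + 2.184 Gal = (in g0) 0.0167. Check: 1 ft/s^2 = 0.3048 m/s^2, so 0.4658 ft/s^2 = 0.4658 * 0.3048 = 0.14197584 m/s^2. 1 Gal = 0.01 m/s^2, so 2.184 Gal = 2.184 * 0.01 = 0.02184 m/s^2. Sum: 0.14197584 + 0.02184 = 0.16381584 m/s^2. 1 g0 = 9.80665 m/s^2, so 0.16381584 m/s^2 = 0.16381584 / 9.80665 = 0.016704567 g0 ≈ 0.0167 g0 (4 s.f.).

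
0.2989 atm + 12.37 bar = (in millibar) 1 atm = 101325 Pa, so 0.2989 atm = 0.2989 * 101325 = 30286.042 Pa. 1 bar = 100000 Pa, so 12.37 bar = 12.37 * 100000 = 1237000 Pa. Sum: 30286.042 + 1237000 = 1267286 Pa. 1 millibar = 100 Pa, so 1267286 Pa = 1267286 / 100 = 12672.86 millibar ≈ 1.267e+04 millibar (4 s.f.). Final answer: 1.267e+04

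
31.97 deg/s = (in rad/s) 1 deg/s = 0.017453293 rad/s, so 31.97 deg/s = 31.97 * 0.017453293 = 0.55798176 rad/s. Result: 0.55798176 rad/s ≈ 0.558 rad/s (4 s.f.). Final answer: 0.558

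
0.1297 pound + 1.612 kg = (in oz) 58.94. Check: 1 pound = 0.45359237 kg, so 0.1297 pound = 0.1297 * 0.45359237 = 0.05883093 kg. 1.612 kg is already in kg. Sum: 0.05883093 + 1.612 = 1.6708309 kg. 1 oz = 0.028349523 kg, so 1.6708309 kg = 1.6708309 / 0.028349523 = 58.936827 oz ≈ 58.94 oz (4 s.f.).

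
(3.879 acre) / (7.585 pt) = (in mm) 5.867e+09. Check: 1 acre = 4046.8564 m^2, so 3.879 acre = 3.879 * 4046.8564 = 15697.756 m^2. 1 pt = 0.00035277778 m, so 7.585 pt = 7.585 * 0.00035277778 = 0.0026758194 m. Combine: 15697.756 m^2 / 0.0026758194 m = 5866522.9 m. 1 mm = 0.001 m, so 5866522.9 m = 5866522.9 / 0.001 = 5.8665229e+09 mm ≈ 5.867e+09 mm (4 s.f.).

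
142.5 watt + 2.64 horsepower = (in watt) 2111. Check: 142.5 watt = 142.5 W. 1 horsepower = 745.69987 W, so 2.64 horsepower = 2.64 * 745.69987 = 1968.6477 W. Sum: 142.5 + 1968.6477 = 2111.1477 W. 2111.1477 W = 2111.1477 watt ≈ 2111 watt (4 s.f.).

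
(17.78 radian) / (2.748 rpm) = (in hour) 0.01716. Check: 17.78 radian = 17.78 rad. 1 rpm = 0.10471976 rad/s, so 2.748 rpm = 2.748 * 0.10471976 = 0.28776989 rad/s. Combine: 17.78 rad / 0.28776989 rad/s = 61.785478 s. 1 hour = 3600 s, so 61.785478 s = 61.785478 / 3600 = 0.017162633 hour ≈ 0.01716 hour (4 s.f.).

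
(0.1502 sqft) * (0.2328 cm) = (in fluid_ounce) 1 sqft = 0.09290304 m^2, so 0.1502 sqft = 0.1502 * 0.09290304 = 0.013954037 m^2. 1 cm = 0.01 m, so 0.2328 cm = 0.2328 * 0.01 = 0.002328 m. Combine: 0.013954037 m^2 * 0.002328 m = 3.2484997e-05 m^3. 1 fluid_ounce = 2.957353e-05 m^3, so 3.2484997e-05 m^3 = 3.2484997e-05 / 2.957353e-05 = 1.0984484 fluid_ounce ≈ 1.098 fluid_ounce (4 s.f.). Final answer: 1.098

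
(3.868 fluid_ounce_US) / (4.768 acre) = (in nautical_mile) 3.201e-12. Check: 1 fluid_ounce_US = 2.957353e-05 m^3, so 3.868 fluid_ounce_US = 3.868 * 2.957353e-05 = 0.00011439041 m^3. 1 acre = 4046.8564 m^2, so 4.768 acre = 4.768 * 4046.8564 = 19295.411 m^2. Combine: 0.00011439041 m^3 / 19295.411 m^2 = 5.9283738e-09 m. 1 nautical_mile = 1852 m, so 5.9283738e-09 m = 5.9283738e-09 / 1852 = 3.2010658e-12 nautical_mile ≈ 3.201e-12 nautical_mile (4 s.f.).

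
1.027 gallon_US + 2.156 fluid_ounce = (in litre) 3.951. Check: 1 gallon_US = 0.0037854118 m^3, so 1.027 gallon_US = 1.027 * 0.0037854118 = 0.0038876179 m^3. 1 fluid_ounce = 2.957353e-05 m^3, so 2.156 fluid_ounce = 2.156 * 2.957353e-05 = 6.376053e-05 m^3. Sum: 0.0038876179 + 6.376053e-05 = 0.0039513784 m^3. 1 litre = 0.001 m^3, so 0.0039513784 m^3 = 0.0039513784 / 0.001 = 3.9513784 litre ≈ 3.951 litre (4 s.f.).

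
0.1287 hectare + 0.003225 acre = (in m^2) 1300. Check: 1 hectare = 10000 m^2, so 0.1287 hectare = 0.1287 * 10000 = 1287 m^2. 1 acre = 4046.8564 m^2, so 0.003225 acre = 0.003225 * 4046.8564 = 13.051112 m^2. Sum: 1287 + 13.051112 = 1300.0511 m^2. Result: 1300.0511 m^2 ≈ 1300 m^2 (4 s.f.).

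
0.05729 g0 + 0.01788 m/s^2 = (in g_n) 0.05911. Check: 1 g0 = 9.80665 m/s^2, so 0.05729 g0 = 0.05729 * 9.80665 = 0.56182298 m/s^2. 0.01788 m/s^2 is already in m/s^2. Sum: 0.56182298 + 0.01788 = 0.57970298 m/s^2. 1 g_n = 9.80665 m/s^2, so 0.57970298 m/s^2 = 0.57970298 / 9.80665 = 0.059113253 g_n ≈ 0.05911 g_n (4 s.f.).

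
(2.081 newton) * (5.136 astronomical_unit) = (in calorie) 3.821e+11. Check: 2.081 newton = 2.081 N. 1 astronomical_unit = 1.4959787e+11 m, so 5.136 astronomical_unit = 5.136 * 1.4959787e+11 = 7.6833466e+11 m. Combine: 2.081 N * 7.6833466e+11 m = 1.5989044e+12 J. 1 calorie = 4.184 J, so 1.5989044e+12 J = 1.5989044e+12 / 4.184 = 3.8214733e+11 calorie ≈ 3.821e+11 calorie (4 s.f.).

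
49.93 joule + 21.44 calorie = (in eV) 49.93 joule = 49.93 J. 1 calorie = 4.184 J, so 21.44 calorie = 21.44 * 4.184 = 89.70496 J. Sum: 49.93 + 89.70496 = 139.63496 J. 1 eV = 1.6021766e-19 J, so 139.63496 J = 139.63496 / 1.6021766e-19 = 8.7153287e+20 eV ≈ 8.715e+20 eV (4 s.f.). Final answer: 8.715e+20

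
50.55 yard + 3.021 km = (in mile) 1 yard = 0.9144 m, so 50.55 yard = 50.55 * 0.9144 = 46.22292 m. 1 km = 1000 m, so 3.021 km = 3.021 * 1000 = 3021 m. Sum: 46.22292 + 3021 = 3067.2229 m. 1 mile = 1609.344 m, so 3067.2229 m = 3067.2229 / 1609.344 = 1.905884 mile ≈ 1.906 mile (4 s.f.). Final answer: 1.906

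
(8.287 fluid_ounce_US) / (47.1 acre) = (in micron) 1 fluid_ounce_US = 2.957353e-05 m^3, so 8.287 fluid_ounce_US = 8.287 * 2.957353e-05 = 0.00024507584 m^3. 1 acre = 4046.8564 m^2, so 47.1 acre = 47.1 * 4046.8564 = 190606.94 m^2. Combine: 0.00024507584 m^3 / 190606.94 m^2 = 1.2857656e-09 m. 1 micron = 1e-06 m, so 1.2857656e-09 m = 1.2857656e-09 / 1e-06 = 0.0012857656 micron ≈ 0.001286 micron (4 s.f.). Final answer: 0.001286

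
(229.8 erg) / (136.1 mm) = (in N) 1 erg = 1e-07 J, so 229.8 erg = 229.8 * 1e-07 = 2.298e-05 J. 1 mm = 0.001 m, so 136.1 mm = 136.1 * 0.001 = 0.1361 m. Combine: 2.298e-05 J / 0.1361 m = 0.00016884644 N. Result: 0.00016884644 N ≈ 0.0001688 N (4 s.f.). Final answer: 0.0001688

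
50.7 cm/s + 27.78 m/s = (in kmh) 1 cm/s = 0.01 m/s, so 50.7 cm/s = 50.7 * 0.01 = 0.507 m/s. 27.78 m/s is already in m/s. Sum: 0.507 + 27.78 = 28.287 m/s. 1 kmh = 0.27777778 m/s, so 28.287 m/s = 28.287 / 0.27777778 = 101.8332 kmh ≈ 101.8 kmh (4 s.f.). Final answer: 101.8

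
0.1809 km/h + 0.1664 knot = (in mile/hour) 1 km/h = 0.27777778 m/s, so 0.1809 km/h = 0.1809 * 0.27777778 = 0.05025 m/s. 1 knot = 0.51444444 m/s, so 0.1664 knot = 0.1664 * 0.51444444 = 0.085603556 m/s. Sum: 0.05025 + 0.085603556 = 0.13585356 m/s. 1 mile/hour = 0.44704 m/s, so 0.13585356 m/s = 0.13585356 / 0.44704 = 0.30389575 mile/hour ≈ 0.3039 mile/hour (4 s.f.). Final answer: 0.3039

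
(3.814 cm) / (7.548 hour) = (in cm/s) 1 cm = 0.01 m, so 3.814 cm = 3.814 * 0.01 = 0.03814 m. 1 hour = 3600 s, so 7.548 hour = 7.548 * 3600 = 27172.8 s. Combine: 0.03814 m / 27172.8 s = 1.4036095e-06 m/s. 1 cm/s = 0.01 m/s, so 1.4036095e-06 m/s = 1.4036095e-06 / 0.01 = 0.00014036095 cm/s ≈ 0.0001404 cm/s (4 s.f.). Final answer: 0.0001404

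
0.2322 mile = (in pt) 1.059e+06. Check: 1 mile = 1609.344 m, so 0.2322 mile = 0.2322 * 1609.344 = 373.68968 m. 1 pt = 0.00035277778 m, so 373.68968 m = 373.68968 / 0.00035277778 = 1059277.8 pt ≈ 1.059e+06 pt (4 s.f.).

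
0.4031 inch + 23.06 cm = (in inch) 9.482. Check: 1 inch = 0.0254 m, so 0.4031 inch = 0.4031 * 0.0254 = 0.01023874 m. 1 cm = 0.01 m, so 23.06 cm = 23.06 * 0.01 = 0.2306 m. Sum: 0.01023874 + 0.2306 = 0.24083874 m. 1 inch = 0.0254 m, so 0.24083874 m = 0.24083874 / 0.0254 = 9.4818402 inch ≈ 9.482 inch (4 s.f.).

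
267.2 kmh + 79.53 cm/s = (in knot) 145.8. Check: 1 kmh = 0.27777778 m/s, so 267.2 kmh = 267.2 * 0.27777778 = 74.222222 m/s. 1 cm/s = 0.01 m/s, so 79.53 cm/s = 79.53 * 0.01 = 0.7953 m/s. Sum: 74.222222 + 0.7953 = 75.017522 m/s. 1 knot = 0.51444444 m/s, so 75.017522 m/s = 75.017522 / 0.51444444 = 145.8224 knot ≈ 145.8 knot (4 s.f.).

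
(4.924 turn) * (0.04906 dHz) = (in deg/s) 1 turn = 6.2831853 rad, so 4.924 turn = 4.924 * 6.2831853 = 30.938404 rad. 1 dHz = 0.1 Hz, so 0.04906 dHz = 0.04906 * 0.1 = 0.004906 Hz. Combine: 30.938404 rad * 0.004906 Hz = 0.15178381 rad/s. 1 deg/s = 0.017453293 rad/s, so 0.15178381 rad/s = 0.15178381 / 0.017453293 = 8.6965718 deg/s ≈ 8.697 deg/s (4 s.f.). Final answer: 8.697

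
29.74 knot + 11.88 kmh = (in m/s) 1 knot = 0.51444444 m/s, so 29.74 knot = 29.74 * 0.51444444 = 15.299578 m/s. 1 kmh = 0.27777778 m/s, so 11.88 kmh = 11.88 * 0.27777778 = 3.3 m/s. Sum: 15.299578 + 3.3 = 18.599578 m/s. Result: 18.599578 m/s ≈ 18.6 m/s (4 s.f.). Final answer: 18.6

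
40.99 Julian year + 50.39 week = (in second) 1.324e+09. Check: 1 Julian year = 31557600 s, so 40.99 Julian year = 40.99 * 31557600 = 1.293546e+09 s. 1 week = 604800 s, so 50.39 week = 50.39 * 604800 = 30475872 s. Sum: 1.293546e+09 + 30475872 = 1.3240219e+09 s. 1.3240219e+09 s = 1.3240219e+09 second ≈ 1.324e+09 second (4 s.f.).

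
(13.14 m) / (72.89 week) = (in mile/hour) 6.668e-07. Check: 13.14 m is already in m. 1 week = 604800 s, so 72.89 week = 72.89 * 604800 = 44083872 s. Combine: 13.14 m / 44083872 s = 2.9806819e-07 m/s. 1 mile/hour = 0.44704 m/s, so 2.9806819e-07 m/s = 2.9806819e-07 / 0.44704 = 6.6675956e-07 mile/hour ≈ 6.668e-07 mile/hour (4 s.f.).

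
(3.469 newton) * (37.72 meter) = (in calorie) 31.27. Check: 3.469 newton = 3.469 N. 37.72 meter = 37.72 m. Combine: 3.469 N * 37.72 m = 130.85068 J. 1 calorie = 4.184 J, so 130.85068 J = 130.85068 / 4.184 = 31.274063 calorie ≈ 31.27 calorie (4 s.f.).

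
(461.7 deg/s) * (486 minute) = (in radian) 2.35e+05. Check: 1 deg/s = 0.017453293 rad/s, so 461.7 deg/s = 461.7 * 0.017453293 = 8.0581852 rad/s. 1 minute = 60 s, so 486 minute = 486 * 60 = 29160 s. Combine: 8.0581852 rad/s * 29160 s = 234976.68 rad. 234976.68 rad = 234976.68 radian ≈ 2.35e+05 radian (4 s.f.).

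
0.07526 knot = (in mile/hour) 0.08661. Check: 1 knot = 0.51444444 m/s, so 0.07526 knot = 0.07526 * 0.51444444 = 0.038717089 m/s. 1 mile/hour = 0.44704 m/s, so 0.038717089 m/s = 0.038717089 / 0.44704 = 0.086607661 mile/hour ≈ 0.08661 mile/hour (4 s.f.).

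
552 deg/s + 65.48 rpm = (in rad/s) 16.49. Check: 1 deg/s = 0.017453293 rad/s, so 552 deg/s = 552 * 0.017453293 = 9.6342175 rad/s. 1 rpm = 0.10471976 rad/s, so 65.48 rpm = 65.48 * 0.10471976 = 6.8570496 rad/s. Sum: 9.6342175 + 6.8570496 = 16.491267 rad/s. Result: 16.491267 rad/s ≈ 16.49 rad/s (4 s.f.).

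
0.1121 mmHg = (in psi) 0.002168. Check: 1 mmHg = 133.32237 Pa, so 0.1121 mmHg = 0.1121 * 133.32237 = 14.945438 Pa. 1 psi = 6894.7573 Pa, so 14.945438 Pa = 14.945438 / 6894.7573 = 0.0021676524 psi ≈ 0.002168 psi (4 s.f.).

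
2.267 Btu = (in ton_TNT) 1 Btu = 1055.0559 J, so 2.267 Btu = 2.267 * 1055.0559 = 2391.8116 J. 1 ton_TNT = 4.184e+09 J, so 2391.8116 J = 2391.8116 / 4.184e+09 = 5.716567e-07 ton_TNT ≈ 5.717e-07 ton_TNT (4 s.f.). Final answer: 5.717e-07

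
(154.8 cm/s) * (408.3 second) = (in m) 1 cm/s = 0.01 m/s, so 154.8 cm/s = 154.8 * 0.01 = 1.548 m/s. 408.3 second = 408.3 s. Combine: 1.548 m/s * 408.3 s = 632.0484 m. Result: 632.0484 m ≈ 632 m (4 s.f.). Final answer: 632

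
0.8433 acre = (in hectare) 1 acre = 4046.8564 m^2, so 0.8433 acre = 0.8433 * 4046.8564 = 3412.714 m^2. 1 hectare = 10000 m^2, so 3412.714 m^2 = 3412.714 / 10000 = 0.3412714 hectare ≈ 0.3413 hectare (4 s.f.). Final answer: 0.3413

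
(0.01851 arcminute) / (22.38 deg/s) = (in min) 1 arcminute = 0.00029088821 rad, so 0.01851 arcminute = 0.01851 * 0.00029088821 = 5.3843407e-06 rad. 1 deg/s = 0.017453293 rad/s, so 22.38 deg/s = 22.38 * 0.017453293 = 0.39060469 rad/s. Combine: 5.3843407e-06 rad / 0.39060469 rad/s = 1.3784629e-05 s. 1 min = 60 s, so 1.3784629e-05 s = 1.3784629e-05 / 60 = 2.2974382e-07 min ≈ 2.297e-07 min (4 s.f.). Final answer: 2.297e-07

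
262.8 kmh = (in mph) 163.3. Check: 1 kmh = 0.27777778 m/s, so 262.8 kmh = 262.8 * 0.27777778 = 73 m/s. 1 mph = 0.44704 m/s, so 73 m/s = 73 / 0.44704 = 163.29635 mph ≈ 163.3 mph (4 s.f.).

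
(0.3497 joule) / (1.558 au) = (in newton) 0.3497 joule = 0.3497 J. 1 au = 1.4959787e+11 m, so 1.558 au = 1.558 * 1.4959787e+11 = 2.3307348e+11 m. Combine: 0.3497 J / 2.3307348e+11 m = 1.5003852e-12 N. 1.5003852e-12 N = 1.5003852e-12 newton ≈ 1.5e-12 newton (4 s.f.). Final answer: 1.5e-12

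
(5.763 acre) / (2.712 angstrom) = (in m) 8.6e+13. Check: 1 acre = 4046.8564 m^2, so 5.763 acre = 5.763 * 4046.8564 = 23322.034 m^2. 1 angstrom = 1e-10 m, so 2.712 angstrom = 2.712 * 1e-10 = 2.712e-10 m. Combine: 23322.034 m^2 / 2.712e-10 m = 8.5995699e+13 m. Result: 8.5995699e+13 m ≈ 8.6e+13 m (4 s.f.).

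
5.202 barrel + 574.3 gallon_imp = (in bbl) 1 barrel = 0.15898729 m^3, so 5.202 barrel = 5.202 * 0.15898729 = 0.82705191 m^3. 1 gallon_imp = 0.00454609 m^3, so 574.3 gallon_imp = 574.3 * 0.00454609 = 2.6108195 m^3. Sum: 0.82705191 + 2.6108195 = 3.4378714 m^3. 1 bbl = 0.15898729 m^3, so 3.4378714 m^3 = 3.4378714 / 0.15898729 = 21.623561 bbl ≈ 21.62 bbl (4 s.f.). Final answer: 21.62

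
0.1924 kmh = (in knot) 1 kmh = 0.27777778 m/s, so 0.1924 kmh = 0.1924 * 0.27777778 = 0.053444444 m/s. 1 knot = 0.51444444 m/s, so 0.053444444 m/s = 0.053444444 / 0.51444444 = 0.10388769 knot ≈ 0.1039 knot (4 s.f.). Final answer: 0.1039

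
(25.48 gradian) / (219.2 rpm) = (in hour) 1 gradian = 0.015707963 rad, so 25.48 gradian = 25.48 * 0.015707963 = 0.4002389 rad. 1 rpm = 0.10471976 rad/s, so 219.2 rpm = 219.2 * 0.10471976 = 22.95457 rad/s. Combine: 0.4002389 rad / 22.95457 rad/s = 0.017436131 s. 1 hour = 3600 s, so 0.017436131 s = 0.017436131 / 3600 = 4.8433698e-06 hour ≈ 4.843e-06 hour (4 s.f.). Final answer: 4.843e-06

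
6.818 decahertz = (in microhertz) 1 decahertz = 10 Hz, so 6.818 decahertz = 6.818 * 10 = 68.18 Hz. 1 microhertz = 1e-06 Hz, so 68.18 Hz = 68.18 / 1e-06 = 68180000 microhertz ≈ 6.818e+07 microhertz (4 s.f.). Final answer: 6.818e+07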